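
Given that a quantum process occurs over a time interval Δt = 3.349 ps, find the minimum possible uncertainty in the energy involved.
98.270 μeV

Using the energy-time uncertainty principle:
ΔEΔt ≥ ℏ/2

The minimum uncertainty in energy is:
ΔE_min = ℏ/(2Δt)
ΔE_min = (1.055e-34 J·s) / (2 × 3.349e-12 s)
ΔE_min = 1.574e-23 J = 98.270 μeV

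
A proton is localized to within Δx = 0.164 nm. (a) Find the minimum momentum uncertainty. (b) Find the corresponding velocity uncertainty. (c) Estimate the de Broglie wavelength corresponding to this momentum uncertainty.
(a) Δp_min = 3.215 × 10^-25 kg·m/s
(b) Δv_min = 192.223 m/s
(c) λ_dB = 2.061 nm

Step-by-step:

(a) From the uncertainty principle:
Δp_min = ℏ/(2Δx) = (1.055e-34 J·s)/(2 × 1.640e-10 m) = 3.215e-25 kg·m/s

(b) The velocity uncertainty:
Δv = Δp/m = (3.215e-25 kg·m/s)/(1.673e-27 kg) = 1.922e+02 m/s = 192.223 m/s

(c) The de Broglie wavelength for this momentum:
λ = h/p = (6.626e-34 J·s)/(3.215e-25 kg·m/s) = 2.061e-09 m = 2.061 nm

Note: The de Broglie wavelength is comparable to the localization size, as expected from wave-particle duality.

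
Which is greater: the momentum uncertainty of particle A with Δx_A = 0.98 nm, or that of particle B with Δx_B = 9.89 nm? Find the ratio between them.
Particle A has the larger minimum momentum uncertainty, by a factor of 10.09.

For each particle, the minimum momentum uncertainty is Δp_min = ℏ/(2Δx):

Particle A: Δp_A = ℏ/(2×9.800e-10 m) = 5.380e-26 kg·m/s
Particle B: Δp_B = ℏ/(2×9.890e-09 m) = 5.332e-27 kg·m/s

Ratio: Δp_A/Δp_B = 10.09

Since Δp_min ∝ 1/Δx, the particle with smaller position uncertainty (A) has larger momentum uncertainty.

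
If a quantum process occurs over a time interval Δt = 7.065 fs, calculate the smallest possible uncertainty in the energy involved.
46.583 meV

Using the energy-time uncertainty principle:
ΔEΔt ≥ ℏ/2

The minimum uncertainty in energy is:
ΔE_min = ℏ/(2Δt)
ΔE_min = (1.055e-34 J·s) / (2 × 7.065e-15 s)
ΔE_min = 7.463e-21 J = 46.583 meV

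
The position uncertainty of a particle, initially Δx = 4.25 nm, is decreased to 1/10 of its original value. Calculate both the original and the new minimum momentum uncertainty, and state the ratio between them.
Original Δp_min = 1.241 × 10^-26 kg·m/s; new Δp'_min = 1.241 × 10^-25 kg·m/s; ratio Δp'_min/Δp_min = 10.

From the uncertainty principle ΔxΔp ≥ ℏ/2, the minimum momentum uncertainty is Δp_min = ℏ/(2Δx).

Original (Δx = 4.25 nm = 4.250e-09 m):
Δp_min = (1.055e-34 J·s)/(2 × 4.250e-09 m) = 1.241e-26 kg·m/s

When Δx → (1/10)Δx:
Δp'_min = ℏ/(2 × (1/10)Δx) = 10 × ℏ/(2Δx) = 10 × Δp_min
Δp'_min = 10 × 1.241e-26 kg·m/s = 1.241e-25 kg·m/s

Since Δp_min ∝ 1/Δx, when Δx is decreased to 1/10 of its original value, Δp_min increases to 10 times its original value.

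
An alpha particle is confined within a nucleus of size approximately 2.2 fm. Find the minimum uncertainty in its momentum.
2.397 × 10^-20 kg·m/s

Using the Heisenberg uncertainty principle:
ΔxΔp ≥ ℏ/2

With Δx ≈ L = 2.200e-15 m (the confinement size):
Δp_min = ℏ/(2Δx)
Δp_min = (1.055e-34 J·s) / (2 × 2.200e-15 m)
Δp_min = 2.397e-20 kg·m/s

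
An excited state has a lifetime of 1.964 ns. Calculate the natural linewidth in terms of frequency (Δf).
40.518 MHz

Using the energy-time uncertainty principle and E = hf:
ΔEΔt ≥ ℏ/2
hΔf·Δt ≥ ℏ/2

The minimum frequency uncertainty is:
Δf = ℏ/(2hτ) = 1/(4πτ)
Δf = 1/(4π × 1.964e-09 s)
Δf = 4.052e+07 Hz = 40.518 MHz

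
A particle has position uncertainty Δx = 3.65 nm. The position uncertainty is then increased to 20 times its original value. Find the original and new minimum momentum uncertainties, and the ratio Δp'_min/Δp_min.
Original Δp_min = 1.445 × 10^-26 kg·m/s; new Δp'_min = 7.223 × 10^-28 kg·m/s; ratio Δp'_min/Δp_min = 1/20.

From the uncertainty principle ΔxΔp ≥ ℏ/2, the minimum momentum uncertainty is Δp_min = ℏ/(2Δx).

Original (Δx = 3.65 nm = 3.650e-09 m):
Δp_min = (1.055e-34 J·s)/(2 × 3.650e-09 m) = 1.445e-26 kg·m/s

When Δx → 20Δx:
Δp'_min = ℏ/(2 × 20Δx) = (1/20) × ℏ/(2Δx) = (1/20) × Δp_min
Δp'_min = 1/20 × 1.445e-26 kg·m/s = 7.223e-28 kg·m/s

Since Δp_min ∝ 1/Δx, when Δx is increased to 20 times its original value, Δp_min decreases to 1/20 of its original value.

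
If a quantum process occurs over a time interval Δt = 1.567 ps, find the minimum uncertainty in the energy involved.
210.023 μeV

Using the energy-time uncertainty principle:
ΔEΔt ≥ ℏ/2

The minimum uncertainty in energy is:
ΔE_min = ℏ/(2Δt)
ΔE_min = (1.055e-34 J·s) / (2 × 1.567e-12 s)
ΔE_min = 3.365e-23 J = 210.023 μeV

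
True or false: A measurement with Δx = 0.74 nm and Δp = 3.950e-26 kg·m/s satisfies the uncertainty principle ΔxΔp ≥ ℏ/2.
No, it violates the uncertainty principle (impossible measurement).

Calculate the product ΔxΔp:
ΔxΔp = (7.400e-10 m) × (3.950e-26 kg·m/s)
ΔxΔp = 2.923e-35 J·s

Compare to the minimum allowed value ℏ/2:
ℏ/2 = 5.273e-35 J·s

Since ΔxΔp = 2.923e-35 J·s < 5.273e-35 J·s = ℏ/2,
the measurement violates the uncertainty principle.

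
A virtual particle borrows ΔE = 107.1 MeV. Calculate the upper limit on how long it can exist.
3.073 ys

Using the energy-time uncertainty principle:
ΔEΔt ≥ ℏ/2

For a virtual particle borrowing energy ΔE, the maximum lifetime is:
Δt_max = ℏ/(2ΔE)

Converting energy:
ΔE = 107.1 MeV = 1.716e-11 J

Δt_max = (1.055e-34 J·s) / (2 × 1.716e-11 J)
Δt_max = 3.073e-24 s = 3.073 ys

Virtual particles with higher borrowed energy exist for shorter times.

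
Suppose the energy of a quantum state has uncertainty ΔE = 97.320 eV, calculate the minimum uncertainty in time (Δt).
3.382 as

Using the energy-time uncertainty principle:
ΔEΔt ≥ ℏ/2

The minimum uncertainty in time is:
Δt_min = ℏ/(2ΔE)
Δt_min = (1.055e-34 J·s) / (2 × 1.559e-17 J)
Δt_min = 3.382e-18 s = 3.382 as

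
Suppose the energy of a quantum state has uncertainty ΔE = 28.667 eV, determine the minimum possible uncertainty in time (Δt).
11.480 as

Using the energy-time uncertainty principle:
ΔEΔt ≥ ℏ/2

The minimum uncertainty in time is:
Δt_min = ℏ/(2ΔE)
Δt_min = (1.055e-34 J·s) / (2 × 4.593e-18 J)
Δt_min = 1.148e-17 s = 11.480 as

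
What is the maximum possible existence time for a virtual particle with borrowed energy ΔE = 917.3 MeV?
3.588 × 10^-25 s

Using the energy-time uncertainty principle:
ΔEΔt ≥ ℏ/2

For a virtual particle borrowing energy ΔE, the maximum lifetime is:
Δt_max = ℏ/(2ΔE)

Converting energy:
ΔE = 917.3 MeV = 1.470e-10 J

Δt_max = (1.055e-34 J·s) / (2 × 1.470e-10 J)
Δt_max = 3.588e-25 s = 3.588 × 10^-25 s

Virtual particles with higher borrowed energy exist for shorter times.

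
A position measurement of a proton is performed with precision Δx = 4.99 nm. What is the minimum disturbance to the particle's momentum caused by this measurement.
1.057 × 10^-26 kg·m/s

The uncertainty principle implies that measuring position disturbs momentum:
ΔxΔp ≥ ℏ/2

When we measure position with precision Δx, we necessarily introduce a momentum uncertainty:
Δp ≥ ℏ/(2Δx)
Δp_min = (1.055e-34 J·s) / (2 × 4.990e-09 m)
Δp_min = 1.057e-26 kg·m/s

The more precisely we measure position, the greater the momentum disturbance.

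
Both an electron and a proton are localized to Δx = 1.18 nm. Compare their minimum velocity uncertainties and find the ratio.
The electron has the larger minimum velocity uncertainty, by a ratio of 1836.2.

For both particles, Δp_min = ℏ/(2Δx) = 4.469e-26 kg·m/s (same for both).

The velocity uncertainty is Δv = Δp/m:
- electron: Δv = 4.469e-26 / 9.109e-31 = 4.905e+04 m/s = 49.054 km/s
- proton: Δv = 4.469e-26 / 1.673e-27 = 2.672e+01 m/s = 26.716 m/s

Ratio: 4.905e+04 / 2.672e+01 = 1836.2

The lighter particle has larger velocity uncertainty because Δv ∝ 1/m.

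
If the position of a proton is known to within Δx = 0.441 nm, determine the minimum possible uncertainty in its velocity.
71.484 m/s

Using the Heisenberg uncertainty principle and Δp = mΔv:
ΔxΔp ≥ ℏ/2
Δx(mΔv) ≥ ℏ/2

The minimum uncertainty in velocity is:
Δv_min = ℏ/(2mΔx)
Δv_min = (1.055e-34 J·s) / (2 × 1.673e-27 kg × 4.410e-10 m)
Δv_min = 7.148e+01 m/s = 71.484 m/s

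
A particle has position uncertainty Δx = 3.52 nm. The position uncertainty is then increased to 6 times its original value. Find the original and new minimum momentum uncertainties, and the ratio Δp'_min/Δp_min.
Original Δp_min = 1.498 × 10^-26 kg·m/s; new Δp'_min = 2.497 × 10^-27 kg·m/s; ratio Δp'_min/Δp_min = 1/6.

From the uncertainty principle ΔxΔp ≥ ℏ/2, the minimum momentum uncertainty is Δp_min = ℏ/(2Δx).

Original (Δx = 3.52 nm = 3.520e-09 m):
Δp_min = (1.055e-34 J·s)/(2 × 3.520e-09 m) = 1.498e-26 kg·m/s

When Δx → 6Δx:
Δp'_min = ℏ/(2 × 6Δx) = (1/6) × ℏ/(2Δx) = (1/6) × Δp_min
Δp'_min = 1/6 × 1.498e-26 kg·m/s = 2.497e-27 kg·m/s

Since Δp_min ∝ 1/Δx, when Δx is increased to 6 times its original value, Δp_min decreases to 1/6 of its original value.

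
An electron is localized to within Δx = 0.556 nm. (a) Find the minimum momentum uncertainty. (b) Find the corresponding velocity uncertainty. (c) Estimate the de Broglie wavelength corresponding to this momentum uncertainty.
(a) Δp_min = 9.484 × 10^-26 kg·m/s
(b) Δv_min = 104.108 km/s
(c) λ_dB = 6.987 nm

Step-by-step:

(a) From the uncertainty principle:
Δp_min = ℏ/(2Δx) = (1.055e-34 J·s)/(2 × 5.560e-10 m) = 9.484e-26 kg·m/s

(b) The velocity uncertainty:
Δv = Δp/m = (9.484e-26 kg·m/s)/(9.109e-31 kg) = 1.041e+05 m/s = 104.108 km/s

(c) The de Broglie wavelength for this momentum:
λ = h/p = (6.626e-34 J·s)/(9.484e-26 kg·m/s) = 6.987e-09 m = 6.987 nm

Note: The de Broglie wavelength is comparable to the localization size, as expected from wave-particle duality.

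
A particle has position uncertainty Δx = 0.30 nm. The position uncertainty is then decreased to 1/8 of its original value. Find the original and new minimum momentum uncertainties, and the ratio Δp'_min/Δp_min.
Original Δp_min = 1.758 × 10^-25 kg·m/s; new Δp'_min = 1.406 × 10^-24 kg·m/s; ratio Δp'_min/Δp_min = 8.

From the uncertainty principle ΔxΔp ≥ ℏ/2, the minimum momentum uncertainty is Δp_min = ℏ/(2Δx).

Original (Δx = 0.30 nm = 3.000e-10 m):
Δp_min = (1.055e-34 J·s)/(2 × 3.000e-10 m) = 1.758e-25 kg·m/s

When Δx → (1/8)Δx:
Δp'_min = ℏ/(2 × (1/8)Δx) = 8 × ℏ/(2Δx) = 8 × Δp_min
Δp'_min = 8 × 1.758e-25 kg·m/s = 1.406e-24 kg·m/s

Since Δp_min ∝ 1/Δx, when Δx is decreased to 1/8 of its original value, Δp_min increases to 8 times its original value.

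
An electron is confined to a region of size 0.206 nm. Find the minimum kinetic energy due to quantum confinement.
224.455 meV

Using the uncertainty principle:

1. Position uncertainty: Δx ≈ 2.060e-10 m
2. Minimum momentum uncertainty: Δp = ℏ/(2Δx) = 2.560e-25 kg·m/s
3. Minimum kinetic energy:
   KE = (Δp)²/(2m) = (2.560e-25)²/(2 × 9.109e-31 kg)
   KE = 3.596e-20 J = 224.455 meV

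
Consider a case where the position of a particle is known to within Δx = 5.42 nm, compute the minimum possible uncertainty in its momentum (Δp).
9.729 × 10^-27 kg·m/s

Using the Heisenberg uncertainty principle:
ΔxΔp ≥ ℏ/2

The minimum uncertainty in momentum is:
Δp_min = ℏ/(2Δx)
Δp_min = (1.055e-34 J·s) / (2 × 5.420e-09 m)
Δp_min = 9.729e-27 kg·m/s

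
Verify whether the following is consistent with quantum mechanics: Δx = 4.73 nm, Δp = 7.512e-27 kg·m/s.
No, it violates the uncertainty principle (impossible measurement).

Calculate the product ΔxΔp:
ΔxΔp = (4.730e-09 m) × (7.512e-27 kg·m/s)
ΔxΔp = 3.553e-35 J·s

Compare to the minimum allowed value ℏ/2:
ℏ/2 = 5.273e-35 J·s

Since ΔxΔp = 3.553e-35 J·s < 5.273e-35 J·s = ℏ/2,
the measurement violates the uncertainty principle.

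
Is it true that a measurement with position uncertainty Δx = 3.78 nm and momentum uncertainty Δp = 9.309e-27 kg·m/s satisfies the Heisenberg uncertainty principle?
No, it violates the uncertainty principle (impossible measurement).

Calculate the product ΔxΔp:
ΔxΔp = (3.780e-09 m) × (9.309e-27 kg·m/s)
ΔxΔp = 3.519e-35 J·s

Compare to the minimum allowed value ℏ/2:
ℏ/2 = 5.273e-35 J·s

Since ΔxΔp = 3.519e-35 J·s < 5.273e-35 J·s = ℏ/2,
the measurement violates the uncertainty principle.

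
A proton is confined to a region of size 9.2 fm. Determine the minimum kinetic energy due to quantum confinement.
61.288 keV

Using the uncertainty principle:

1. Position uncertainty: Δx ≈ 9.200e-15 m
2. Minimum momentum uncertainty: Δp = ℏ/(2Δx) = 5.731e-21 kg·m/s
3. Minimum kinetic energy:
   KE = (Δp)²/(2m) = (5.731e-21)²/(2 × 1.673e-27 kg)
   KE = 9.819e-15 J = 61.288 keV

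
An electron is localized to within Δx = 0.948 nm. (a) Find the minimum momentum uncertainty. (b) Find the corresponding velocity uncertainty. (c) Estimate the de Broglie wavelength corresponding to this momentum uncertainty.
(a) Δp_min = 5.562 × 10^-26 kg·m/s
(b) Δv_min = 61.059 km/s
(c) λ_dB = 11.913 nm

Step-by-step:

(a) From the uncertainty principle:
Δp_min = ℏ/(2Δx) = (1.055e-34 J·s)/(2 × 9.480e-10 m) = 5.562e-26 kg·m/s

(b) The velocity uncertainty:
Δv = Δp/m = (5.562e-26 kg·m/s)/(9.109e-31 kg) = 6.106e+04 m/s = 61.059 km/s

(c) The de Broglie wavelength for this momentum:
λ = h/p = (6.626e-34 J·s)/(5.562e-26 kg·m/s) = 1.191e-08 m = 11.913 nm

Note: The de Broglie wavelength is comparable to the localization size, as expected from wave-particle duality.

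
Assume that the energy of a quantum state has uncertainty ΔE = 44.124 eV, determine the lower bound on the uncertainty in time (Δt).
7.459 as

Using the energy-time uncertainty principle:
ΔEΔt ≥ ℏ/2

The minimum uncertainty in time is:
Δt_min = ℏ/(2ΔE)
Δt_min = (1.055e-34 J·s) / (2 × 7.069e-18 J)
Δt_min = 7.459e-18 s = 7.459 as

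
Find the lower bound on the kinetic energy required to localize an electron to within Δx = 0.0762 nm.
1.640 eV

Localizing a particle requires giving it sufficient momentum uncertainty:

1. From uncertainty principle: Δp ≥ ℏ/(2Δx)
   Δp_min = (1.055e-34 J·s) / (2 × 7.620e-11 m)
   Δp_min = 6.920e-25 kg·m/s

2. This momentum uncertainty corresponds to kinetic energy:
   KE ≈ (Δp)²/(2m) = (6.920e-25)²/(2 × 9.109e-31 kg)
   KE = 2.628e-19 J = 1.640 eV

Tighter localization requires more energy.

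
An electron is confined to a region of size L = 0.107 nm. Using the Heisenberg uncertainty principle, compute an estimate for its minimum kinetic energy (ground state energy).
831.946 meV

Using the uncertainty principle to estimate ground state energy:

1. The position uncertainty is approximately the confinement size:
   Δx ≈ L = 1.070e-10 m

2. From ΔxΔp ≥ ℏ/2, the minimum momentum uncertainty is:
   Δp ≈ ℏ/(2L) = 4.928e-25 kg·m/s

3. The kinetic energy is approximately:
   KE ≈ (Δp)²/(2m) = (4.928e-25)²/(2 × 9.109e-31 kg)
   KE ≈ 1.333e-19 J = 831.946 meV

This is an order-of-magnitude estimate of the ground state energy.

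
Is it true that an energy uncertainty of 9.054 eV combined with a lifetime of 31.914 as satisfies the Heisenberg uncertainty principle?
No, it violates the uncertainty relation.

Calculate the product ΔEΔt:
ΔE = 9.054 eV = 1.451e-18 J
ΔEΔt = (1.451e-18 J) × (3.191e-17 s)
ΔEΔt = 4.629e-35 J·s

Compare to the minimum allowed value ℏ/2:
ℏ/2 = 5.273e-35 J·s

Since ΔEΔt = 4.629e-35 J·s < 5.273e-35 J·s = ℏ/2,
this violates the uncertainty relation.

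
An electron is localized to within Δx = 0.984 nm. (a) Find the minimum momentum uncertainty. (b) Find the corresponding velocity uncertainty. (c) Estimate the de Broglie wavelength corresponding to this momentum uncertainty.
(a) Δp_min = 5.359 × 10^-26 kg·m/s
(b) Δv_min = 58.825 km/s
(c) λ_dB = 12.365 nm

Step-by-step:

(a) From the uncertainty principle:
Δp_min = ℏ/(2Δx) = (1.055e-34 J·s)/(2 × 9.840e-10 m) = 5.359e-26 kg·m/s

(b) The velocity uncertainty:
Δv = Δp/m = (5.359e-26 kg·m/s)/(9.109e-31 kg) = 5.883e+04 m/s = 58.825 km/s

(c) The de Broglie wavelength for this momentum:
λ = h/p = (6.626e-34 J·s)/(5.359e-26 kg·m/s) = 1.237e-08 m = 12.365 nm

Note: The de Broglie wavelength is comparable to the localization size, as expected from wave-particle duality.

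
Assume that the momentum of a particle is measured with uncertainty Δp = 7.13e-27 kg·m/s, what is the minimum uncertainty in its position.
7.395 nm

Using the Heisenberg uncertainty principle:
ΔxΔp ≥ ℏ/2

The minimum uncertainty in position is:
Δx_min = ℏ/(2Δp)
Δx_min = (1.055e-34 J·s) / (2 × 7.130e-27 kg·m/s)
Δx_min = 7.395e-09 m = 7.395 nm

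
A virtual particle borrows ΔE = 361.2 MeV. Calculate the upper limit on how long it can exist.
9.111 × 10^-25 s

Using the energy-time uncertainty principle:
ΔEΔt ≥ ℏ/2

For a virtual particle borrowing energy ΔE, the maximum lifetime is:
Δt_max = ℏ/(2ΔE)

Converting energy:
ΔE = 361.2 MeV = 5.787e-11 J

Δt_max = (1.055e-34 J·s) / (2 × 5.787e-11 J)
Δt_max = 9.111e-25 s = 9.111 × 10^-25 s

Virtual particles with higher borrowed energy exist for shorter times.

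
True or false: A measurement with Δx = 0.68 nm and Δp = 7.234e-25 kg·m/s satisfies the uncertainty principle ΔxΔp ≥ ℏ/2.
Yes, it satisfies the uncertainty principle.

Calculate the product ΔxΔp:
ΔxΔp = (6.800e-10 m) × (7.234e-25 kg·m/s)
ΔxΔp = 4.919e-34 J·s

Compare to the minimum allowed value ℏ/2:
ℏ/2 = 5.273e-35 J·s

Since ΔxΔp = 4.919e-34 J·s ≥ 5.273e-35 J·s = ℏ/2,
the measurement satisfies the uncertainty principle.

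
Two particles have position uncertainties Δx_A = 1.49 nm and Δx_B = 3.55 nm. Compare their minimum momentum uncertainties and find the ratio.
Particle A has the larger minimum momentum uncertainty, by a factor of 2.38.

For each particle, the minimum momentum uncertainty is Δp_min = ℏ/(2Δx):

Particle A: Δp_A = ℏ/(2×1.490e-09 m) = 3.539e-26 kg·m/s
Particle B: Δp_B = ℏ/(2×3.550e-09 m) = 1.485e-26 kg·m/s

Ratio: Δp_A/Δp_B = 2.38

Since Δp_min ∝ 1/Δx, the particle with smaller position uncertainty (A) has larger momentum uncertainty.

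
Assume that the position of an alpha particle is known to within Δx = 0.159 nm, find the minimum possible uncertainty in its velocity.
49.909 m/s

Using the Heisenberg uncertainty principle and Δp = mΔv:
ΔxΔp ≥ ℏ/2
Δx(mΔv) ≥ ℏ/2

The minimum uncertainty in velocity is:
Δv_min = ℏ/(2mΔx)
Δv_min = (1.055e-34 J·s) / (2 × 6.645e-27 kg × 1.590e-10 m)
Δv_min = 4.991e+01 m/s = 49.909 m/s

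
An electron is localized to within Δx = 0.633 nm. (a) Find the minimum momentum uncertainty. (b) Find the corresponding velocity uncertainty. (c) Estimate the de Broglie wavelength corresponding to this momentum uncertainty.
(a) Δp_min = 8.330 × 10^-26 kg·m/s
(b) Δv_min = 91.444 km/s
(c) λ_dB = 7.955 nm

Step-by-step:

(a) From the uncertainty principle:
Δp_min = ℏ/(2Δx) = (1.055e-34 J·s)/(2 × 6.330e-10 m) = 8.330e-26 kg·m/s

(b) The velocity uncertainty:
Δv = Δp/m = (8.330e-26 kg·m/s)/(9.109e-31 kg) = 9.144e+04 m/s = 91.444 km/s

(c) The de Broglie wavelength for this momentum:
λ = h/p = (6.626e-34 J·s)/(8.330e-26 kg·m/s) = 7.955e-09 m = 7.955 nm

Note: The de Broglie wavelength is comparable to the localization size, as expected from wave-particle duality.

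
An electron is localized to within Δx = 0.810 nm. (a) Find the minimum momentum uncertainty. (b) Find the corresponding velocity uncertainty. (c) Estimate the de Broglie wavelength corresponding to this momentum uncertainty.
(a) Δp_min = 6.510 × 10^-26 kg·m/s
(b) Δv_min = 71.462 km/s
(c) λ_dB = 10.179 nm

Step-by-step:

(a) From the uncertainty principle:
Δp_min = ℏ/(2Δx) = (1.055e-34 J·s)/(2 × 8.100e-10 m) = 6.510e-26 kg·m/s

(b) The velocity uncertainty:
Δv = Δp/m = (6.510e-26 kg·m/s)/(9.109e-31 kg) = 7.146e+04 m/s = 71.462 km/s

(c) The de Broglie wavelength for this momentum:
λ = h/p = (6.626e-34 J·s)/(6.510e-26 kg·m/s) = 1.018e-08 m = 10.179 nm

Note: The de Broglie wavelength is comparable to the localization size, as expected from wave-particle duality.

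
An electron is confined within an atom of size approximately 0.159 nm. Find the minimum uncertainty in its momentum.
3.316 × 10^-25 kg·m/s

Using the Heisenberg uncertainty principle:
ΔxΔp ≥ ℏ/2

With Δx ≈ L = 1.590e-10 m (the confinement size):
Δp_min = ℏ/(2Δx)
Δp_min = (1.055e-34 J·s) / (2 × 1.590e-10 m)
Δp_min = 3.316e-25 kg·m/s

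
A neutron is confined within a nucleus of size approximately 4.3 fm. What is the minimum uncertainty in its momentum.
1.226 × 10^-20 kg·m/s

Using the Heisenberg uncertainty principle:
ΔxΔp ≥ ℏ/2

With Δx ≈ L = 4.300e-15 m (the confinement size):
Δp_min = ℏ/(2Δx)
Δp_min = (1.055e-34 J·s) / (2 × 4.300e-15 m)
Δp_min = 1.226e-20 kg·m/s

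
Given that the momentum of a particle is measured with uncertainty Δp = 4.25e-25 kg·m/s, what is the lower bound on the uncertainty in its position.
124.067 pm

Using the Heisenberg uncertainty principle:
ΔxΔp ≥ ℏ/2

The minimum uncertainty in position is:
Δx_min = ℏ/(2Δp)
Δx_min = (1.055e-34 J·s) / (2 × 4.250e-25 kg·m/s)
Δx_min = 1.241e-10 m = 124.067 pm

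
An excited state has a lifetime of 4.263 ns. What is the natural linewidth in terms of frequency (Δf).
18.667 MHz

Using the energy-time uncertainty principle and E = hf:
ΔEΔt ≥ ℏ/2
hΔf·Δt ≥ ℏ/2

The minimum frequency uncertainty is:
Δf = ℏ/(2hτ) = 1/(4πτ)
Δf = 1/(4π × 4.263e-09 s)
Δf = 1.867e+07 Hz = 18.667 MHz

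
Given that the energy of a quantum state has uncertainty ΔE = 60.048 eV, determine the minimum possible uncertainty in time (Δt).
5.481 as

Using the energy-time uncertainty principle:
ΔEΔt ≥ ℏ/2

The minimum uncertainty in time is:
Δt_min = ℏ/(2ΔE)
Δt_min = (1.055e-34 J·s) / (2 × 9.621e-18 J)
Δt_min = 5.481e-18 s = 5.481 as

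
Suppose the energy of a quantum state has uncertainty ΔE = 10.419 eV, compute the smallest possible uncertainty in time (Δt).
31.587 as

Using the energy-time uncertainty principle:
ΔEΔt ≥ ℏ/2

The minimum uncertainty in time is:
Δt_min = ℏ/(2ΔE)
Δt_min = (1.055e-34 J·s) / (2 × 1.669e-18 J)
Δt_min = 3.159e-17 s = 31.587 as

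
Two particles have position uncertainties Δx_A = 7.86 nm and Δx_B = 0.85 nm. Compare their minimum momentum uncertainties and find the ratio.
Particle B has the larger minimum momentum uncertainty, by a factor of 9.25.

For each particle, the minimum momentum uncertainty is Δp_min = ℏ/(2Δx):

Particle A: Δp_A = ℏ/(2×7.860e-09 m) = 6.708e-27 kg·m/s
Particle B: Δp_B = ℏ/(2×8.500e-10 m) = 6.203e-26 kg·m/s

Ratio: Δp_B/Δp_A = 9.25

Since Δp_min ∝ 1/Δx, the particle with smaller position uncertainty (B) has larger momentum uncertainty.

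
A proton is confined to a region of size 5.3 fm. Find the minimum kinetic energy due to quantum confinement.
184.673 keV

Using the uncertainty principle:

1. Position uncertainty: Δx ≈ 5.300e-15 m
2. Minimum momentum uncertainty: Δp = ℏ/(2Δx) = 9.949e-21 kg·m/s
3. Minimum kinetic energy:
   KE = (Δp)²/(2m) = (9.949e-21)²/(2 × 1.673e-27 kg)
   KE = 2.959e-14 J = 184.673 keV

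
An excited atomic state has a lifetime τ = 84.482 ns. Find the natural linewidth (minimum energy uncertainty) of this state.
3.896 neV

Using the energy-time uncertainty principle:
ΔEΔt ≥ ℏ/2

The lifetime τ represents the time uncertainty Δt.
The natural linewidth (minimum energy uncertainty) is:

ΔE = ℏ/(2τ)
ΔE = (1.055e-34 J·s) / (2 × 8.448e-08 s)
ΔE = 6.241e-28 J = 3.896 neV

This natural linewidth limits the precision of spectroscopic measurements.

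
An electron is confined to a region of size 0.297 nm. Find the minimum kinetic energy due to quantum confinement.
107.982 meV

Using the uncertainty principle:

1. Position uncertainty: Δx ≈ 2.970e-10 m
2. Minimum momentum uncertainty: Δp = ℏ/(2Δx) = 1.775e-25 kg·m/s
3. Minimum kinetic energy:
   KE = (Δp)²/(2m) = (1.775e-25)²/(2 × 9.109e-31 kg)
   KE = 1.730e-20 J = 107.982 meV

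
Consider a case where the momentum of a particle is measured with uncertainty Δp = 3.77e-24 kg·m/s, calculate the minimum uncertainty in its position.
13.986 pm

Using the Heisenberg uncertainty principle:
ΔxΔp ≥ ℏ/2

The minimum uncertainty in position is:
Δx_min = ℏ/(2Δp)
Δx_min = (1.055e-34 J·s) / (2 × 3.770e-24 kg·m/s)
Δx_min = 1.399e-11 m = 13.986 pm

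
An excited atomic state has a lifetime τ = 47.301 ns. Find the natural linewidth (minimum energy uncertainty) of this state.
6.958 neV

Using the energy-time uncertainty principle:
ΔEΔt ≥ ℏ/2

The lifetime τ represents the time uncertainty Δt.
The natural linewidth (minimum energy uncertainty) is:

ΔE = ℏ/(2τ)
ΔE = (1.055e-34 J·s) / (2 × 4.730e-08 s)
ΔE = 1.115e-27 J = 6.958 neV

This natural linewidth limits the precision of spectroscopic measurements.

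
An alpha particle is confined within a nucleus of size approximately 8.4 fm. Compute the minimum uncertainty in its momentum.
6.277 × 10^-21 kg·m/s

Using the Heisenberg uncertainty principle:
ΔxΔp ≥ ℏ/2

With Δx ≈ L = 8.400e-15 m (the confinement size):
Δp_min = ℏ/(2Δx)
Δp_min = (1.055e-34 J·s) / (2 × 8.400e-15 m)
Δp_min = 6.277e-21 kg·m/s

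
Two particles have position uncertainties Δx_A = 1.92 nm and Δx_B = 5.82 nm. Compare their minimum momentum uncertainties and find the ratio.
Particle A has the larger minimum momentum uncertainty, by a factor of 3.03.

For each particle, the minimum momentum uncertainty is Δp_min = ℏ/(2Δx):

Particle A: Δp_A = ℏ/(2×1.920e-09 m) = 2.746e-26 kg·m/s
Particle B: Δp_B = ℏ/(2×5.820e-09 m) = 9.060e-27 kg·m/s

Ratio: Δp_A/Δp_B = 3.03

Since Δp_min ∝ 1/Δx, the particle with smaller position uncertainty (A) has larger momentum uncertainty.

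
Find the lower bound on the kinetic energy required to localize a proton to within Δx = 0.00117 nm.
3.790 eV

Localizing a particle requires giving it sufficient momentum uncertainty:

1. From uncertainty principle: Δp ≥ ℏ/(2Δx)
   Δp_min = (1.055e-34 J·s) / (2 × 1.170e-12 m)
   Δp_min = 4.507e-23 kg·m/s

2. This momentum uncertainty corresponds to kinetic energy:
   KE ≈ (Δp)²/(2m) = (4.507e-23)²/(2 × 1.673e-27 kg)
   KE = 6.071e-19 J = 3.790 eV

Tighter localization requires more energy.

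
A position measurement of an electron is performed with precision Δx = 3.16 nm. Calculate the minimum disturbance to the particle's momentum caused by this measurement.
1.669 × 10^-26 kg·m/s

The uncertainty principle implies that measuring position disturbs momentum:
ΔxΔp ≥ ℏ/2

When we measure position with precision Δx, we necessarily introduce a momentum uncertainty:
Δp ≥ ℏ/(2Δx)
Δp_min = (1.055e-34 J·s) / (2 × 3.160e-09 m)
Δp_min = 1.669e-26 kg·m/s

The more precisely we measure position, the greater the momentum disturbance.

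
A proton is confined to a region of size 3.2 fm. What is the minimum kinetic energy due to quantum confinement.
506.587 keV

Using the uncertainty principle:

1. Position uncertainty: Δx ≈ 3.200e-15 m
2. Minimum momentum uncertainty: Δp = ℏ/(2Δx) = 1.648e-20 kg·m/s
3. Minimum kinetic energy:
   KE = (Δp)²/(2m) = (1.648e-20)²/(2 × 1.673e-27 kg)
   KE = 8.116e-14 J = 506.587 keV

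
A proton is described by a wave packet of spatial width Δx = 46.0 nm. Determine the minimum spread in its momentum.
1.146 × 10^-27 kg·m/s

For a wave packet, the spatial width Δx and momentum spread Δp are related by the uncertainty principle:
ΔxΔp ≥ ℏ/2

The minimum momentum spread is:
Δp_min = ℏ/(2Δx)
Δp_min = (1.055e-34 J·s) / (2 × 4.600e-08 m)
Δp_min = 1.146e-27 kg·m/s

A wave packet cannot have both a well-defined position and well-defined momentum.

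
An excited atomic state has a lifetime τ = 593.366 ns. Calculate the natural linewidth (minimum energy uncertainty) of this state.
554.642 peV

Using the energy-time uncertainty principle:
ΔEΔt ≥ ℏ/2

The lifetime τ represents the time uncertainty Δt.
The natural linewidth (minimum energy uncertainty) is:

ΔE = ℏ/(2τ)
ΔE = (1.055e-34 J·s) / (2 × 5.934e-07 s)
ΔE = 8.886e-29 J = 554.642 peV

This natural linewidth limits the precision of spectroscopic measurements.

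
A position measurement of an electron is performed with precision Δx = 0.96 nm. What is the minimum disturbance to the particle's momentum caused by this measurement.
5.493 × 10^-26 kg·m/s

The uncertainty principle implies that measuring position disturbs momentum:
ΔxΔp ≥ ℏ/2

When we measure position with precision Δx, we necessarily introduce a momentum uncertainty:
Δp ≥ ℏ/(2Δx)
Δp_min = (1.055e-34 J·s) / (2 × 9.600e-10 m)
Δp_min = 5.493e-26 kg·m/s

The more precisely we measure position, the greater the momentum disturbance.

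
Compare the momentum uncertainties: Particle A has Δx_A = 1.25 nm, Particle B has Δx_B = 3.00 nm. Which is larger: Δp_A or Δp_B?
Particle A has the larger minimum momentum uncertainty, by a factor of 2.40.

For each particle, the minimum momentum uncertainty is Δp_min = ℏ/(2Δx):

Particle A: Δp_A = ℏ/(2×1.250e-09 m) = 4.218e-26 kg·m/s
Particle B: Δp_B = ℏ/(2×3.000e-09 m) = 1.758e-26 kg·m/s

Ratio: Δp_A/Δp_B = 2.40

Since Δp_min ∝ 1/Δx, the particle with smaller position uncertainty (A) has larger momentum uncertainty.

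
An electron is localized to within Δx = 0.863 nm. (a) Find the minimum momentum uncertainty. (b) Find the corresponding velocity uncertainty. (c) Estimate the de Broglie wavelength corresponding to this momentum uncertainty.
(a) Δp_min = 6.110 × 10^-26 kg·m/s
(b) Δv_min = 67.073 km/s
(c) λ_dB = 10.845 nm

Step-by-step:

(a) From the uncertainty principle:
Δp_min = ℏ/(2Δx) = (1.055e-34 J·s)/(2 × 8.630e-10 m) = 6.110e-26 kg·m/s

(b) The velocity uncertainty:
Δv = Δp/m = (6.110e-26 kg·m/s)/(9.109e-31 kg) = 6.707e+04 m/s = 67.073 km/s

(c) The de Broglie wavelength for this momentum:
λ = h/p = (6.626e-34 J·s)/(6.110e-26 kg·m/s) = 1.084e-08 m = 10.845 nm

Note: The de Broglie wavelength is comparable to the localization size, as expected from wave-particle duality.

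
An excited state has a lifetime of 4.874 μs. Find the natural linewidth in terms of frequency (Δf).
16.327 kHz

Using the energy-time uncertainty principle and E = hf:
ΔEΔt ≥ ℏ/2
hΔf·Δt ≥ ℏ/2

The minimum frequency uncertainty is:
Δf = ℏ/(2hτ) = 1/(4πτ)
Δf = 1/(4π × 4.874e-06 s)
Δf = 1.633e+04 Hz = 16.327 kHz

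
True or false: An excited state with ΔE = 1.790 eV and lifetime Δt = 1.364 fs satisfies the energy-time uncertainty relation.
Yes, it satisfies the uncertainty relation.

Calculate the product ΔEΔt:
ΔE = 1.790 eV = 2.868e-19 J
ΔEΔt = (2.868e-19 J) × (1.364e-15 s)
ΔEΔt = 3.912e-34 J·s

Compare to the minimum allowed value ℏ/2:
ℏ/2 = 5.273e-35 J·s

Since ΔEΔt = 3.912e-34 J·s ≥ 5.273e-35 J·s = ℏ/2,
this satisfies the uncertainty relation.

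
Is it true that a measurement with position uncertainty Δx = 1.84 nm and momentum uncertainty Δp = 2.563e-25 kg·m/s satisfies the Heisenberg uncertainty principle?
Yes, it satisfies the uncertainty principle.

Calculate the product ΔxΔp:
ΔxΔp = (1.840e-09 m) × (2.563e-25 kg·m/s)
ΔxΔp = 4.716e-34 J·s

Compare to the minimum allowed value ℏ/2:
ℏ/2 = 5.273e-35 J·s

Since ΔxΔp = 4.716e-34 J·s ≥ 5.273e-35 J·s = ℏ/2,
the measurement satisfies the uncertainty principle.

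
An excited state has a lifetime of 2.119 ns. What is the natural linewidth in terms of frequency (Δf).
37.554 MHz

Using the energy-time uncertainty principle and E = hf:
ΔEΔt ≥ ℏ/2
hΔf·Δt ≥ ℏ/2

The minimum frequency uncertainty is:
Δf = ℏ/(2hτ) = 1/(4πτ)
Δf = 1/(4π × 2.119e-09 s)
Δf = 3.755e+07 Hz = 37.554 MHz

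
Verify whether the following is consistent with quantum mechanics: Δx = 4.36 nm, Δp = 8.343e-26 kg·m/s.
Yes, it satisfies the uncertainty principle.

Calculate the product ΔxΔp:
ΔxΔp = (4.360e-09 m) × (8.343e-26 kg·m/s)
ΔxΔp = 3.638e-34 J·s

Compare to the minimum allowed value ℏ/2:
ℏ/2 = 5.273e-35 J·s

Since ΔxΔp = 3.638e-34 J·s ≥ 5.273e-35 J·s = ℏ/2,
the measurement satisfies the uncertainty principle.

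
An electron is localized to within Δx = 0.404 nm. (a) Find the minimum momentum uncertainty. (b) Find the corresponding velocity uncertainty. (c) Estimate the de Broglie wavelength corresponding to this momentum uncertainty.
(a) Δp_min = 1.305 × 10^-25 kg·m/s
(b) Δv_min = 143.277 km/s
(c) λ_dB = 5.077 nm

Step-by-step:

(a) From the uncertainty principle:
Δp_min = ℏ/(2Δx) = (1.055e-34 J·s)/(2 × 4.040e-10 m) = 1.305e-25 kg·m/s

(b) The velocity uncertainty:
Δv = Δp/m = (1.305e-25 kg·m/s)/(9.109e-31 kg) = 1.433e+05 m/s = 143.277 km/s

(c) The de Broglie wavelength for this momentum:
λ = h/p = (6.626e-34 J·s)/(1.305e-25 kg·m/s) = 5.077e-09 m = 5.077 nm

Note: The de Broglie wavelength is comparable to the localization size, as expected from wave-particle duality.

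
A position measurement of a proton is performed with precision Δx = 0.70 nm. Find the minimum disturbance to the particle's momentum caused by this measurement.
7.533 × 10^-26 kg·m/s

The uncertainty principle implies that measuring position disturbs momentum:
ΔxΔp ≥ ℏ/2

When we measure position with precision Δx, we necessarily introduce a momentum uncertainty:
Δp ≥ ℏ/(2Δx)
Δp_min = (1.055e-34 J·s) / (2 × 7.000e-10 m)
Δp_min = 7.533e-26 kg·m/s

The more precisely we measure position, the greater the momentum disturbance.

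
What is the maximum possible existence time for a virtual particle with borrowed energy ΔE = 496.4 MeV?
6.630 × 10^-25 s

Using the energy-time uncertainty principle:
ΔEΔt ≥ ℏ/2

For a virtual particle borrowing energy ΔE, the maximum lifetime is:
Δt_max = ℏ/(2ΔE)

Converting energy:
ΔE = 496.4 MeV = 7.953e-11 J

Δt_max = (1.055e-34 J·s) / (2 × 7.953e-11 J)
Δt_max = 6.630e-25 s = 6.630 × 10^-25 s

Virtual particles with higher borrowed energy exist for shorter times.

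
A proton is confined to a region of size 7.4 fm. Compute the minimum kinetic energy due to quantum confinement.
94.731 keV

Using the uncertainty principle:

1. Position uncertainty: Δx ≈ 7.400e-15 m
2. Minimum momentum uncertainty: Δp = ℏ/(2Δx) = 7.125e-21 kg·m/s
3. Minimum kinetic energy:
   KE = (Δp)²/(2m) = (7.125e-21)²/(2 × 1.673e-27 kg)
   KE = 1.518e-14 J = 94.731 keV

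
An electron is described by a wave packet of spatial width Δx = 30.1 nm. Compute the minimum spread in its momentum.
1.752 × 10^-27 kg·m/s

For a wave packet, the spatial width Δx and momentum spread Δp are related by the uncertainty principle:
ΔxΔp ≥ ℏ/2

The minimum momentum spread is:
Δp_min = ℏ/(2Δx)
Δp_min = (1.055e-34 J·s) / (2 × 3.010e-08 m)
Δp_min = 1.752e-27 kg·m/s

A wave packet cannot have both a well-defined position and well-defined momentum.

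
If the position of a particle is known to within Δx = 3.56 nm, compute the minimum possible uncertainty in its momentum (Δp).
1.481 × 10^-26 kg·m/s

Using the Heisenberg uncertainty principle:
ΔxΔp ≥ ℏ/2

The minimum uncertainty in momentum is:
Δp_min = ℏ/(2Δx)
Δp_min = (1.055e-34 J·s) / (2 × 3.560e-09 m)
Δp_min = 1.481e-26 kg·m/s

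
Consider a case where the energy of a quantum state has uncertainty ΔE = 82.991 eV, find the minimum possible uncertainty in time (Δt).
3.966 as

Using the energy-time uncertainty principle:
ΔEΔt ≥ ℏ/2

The minimum uncertainty in time is:
Δt_min = ℏ/(2ΔE)
Δt_min = (1.055e-34 J·s) / (2 × 1.330e-17 J)
Δt_min = 3.966e-18 s = 3.966 as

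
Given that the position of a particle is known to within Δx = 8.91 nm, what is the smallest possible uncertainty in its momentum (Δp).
5.918 × 10^-27 kg·m/s

Using the Heisenberg uncertainty principle:
ΔxΔp ≥ ℏ/2

The minimum uncertainty in momentum is:
Δp_min = ℏ/(2Δx)
Δp_min = (1.055e-34 J·s) / (2 × 8.910e-09 m)
Δp_min = 5.918e-27 kg·m/s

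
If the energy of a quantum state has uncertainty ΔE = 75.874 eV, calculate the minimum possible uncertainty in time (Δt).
4.338 as

Using the energy-time uncertainty principle:
ΔEΔt ≥ ℏ/2

The minimum uncertainty in time is:
Δt_min = ℏ/(2ΔE)
Δt_min = (1.055e-34 J·s) / (2 × 1.216e-17 J)
Δt_min = 4.338e-18 s = 4.338 as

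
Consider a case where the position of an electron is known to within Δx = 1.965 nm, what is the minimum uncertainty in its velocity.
29.457 km/s

Using the Heisenberg uncertainty principle and Δp = mΔv:
ΔxΔp ≥ ℏ/2
Δx(mΔv) ≥ ℏ/2

The minimum uncertainty in velocity is:
Δv_min = ℏ/(2mΔx)
Δv_min = (1.055e-34 J·s) / (2 × 9.109e-31 kg × 1.965e-09 m)
Δv_min = 2.946e+04 m/s = 29.457 km/s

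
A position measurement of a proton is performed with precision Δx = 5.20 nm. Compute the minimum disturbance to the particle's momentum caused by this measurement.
1.014 × 10^-26 kg·m/s

The uncertainty principle implies that measuring position disturbs momentum:
ΔxΔp ≥ ℏ/2

When we measure position with precision Δx, we necessarily introduce a momentum uncertainty:
Δp ≥ ℏ/(2Δx)
Δp_min = (1.055e-34 J·s) / (2 × 5.200e-09 m)
Δp_min = 1.014e-26 kg·m/s

The more precisely we measure position, the greater the momentum disturbance.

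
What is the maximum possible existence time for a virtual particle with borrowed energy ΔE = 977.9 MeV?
3.365 × 10^-25 s

Using the energy-time uncertainty principle:
ΔEΔt ≥ ℏ/2

For a virtual particle borrowing energy ΔE, the maximum lifetime is:
Δt_max = ℏ/(2ΔE)

Converting energy:
ΔE = 977.9 MeV = 1.567e-10 J

Δt_max = (1.055e-34 J·s) / (2 × 1.567e-10 J)
Δt_max = 3.365e-25 s = 3.365 × 10^-25 s

Virtual particles with higher borrowed energy exist for shorter times.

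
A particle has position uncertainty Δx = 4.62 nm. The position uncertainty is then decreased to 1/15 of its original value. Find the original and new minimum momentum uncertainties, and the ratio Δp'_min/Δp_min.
Original Δp_min = 1.141 × 10^-26 kg·m/s; new Δp'_min = 1.712 × 10^-25 kg·m/s; ratio Δp'_min/Δp_min = 15.

From the uncertainty principle ΔxΔp ≥ ℏ/2, the minimum momentum uncertainty is Δp_min = ℏ/(2Δx).

Original (Δx = 4.62 nm = 4.620e-09 m):
Δp_min = (1.055e-34 J·s)/(2 × 4.620e-09 m) = 1.141e-26 kg·m/s

When Δx → (1/15)Δx:
Δp'_min = ℏ/(2 × (1/15)Δx) = 15 × ℏ/(2Δx) = 15 × Δp_min
Δp'_min = 15 × 1.141e-26 kg·m/s = 1.712e-25 kg·m/s

Since Δp_min ∝ 1/Δx, when Δx is decreased to 1/15 of its original value, Δp_min increases to 15 times its original value.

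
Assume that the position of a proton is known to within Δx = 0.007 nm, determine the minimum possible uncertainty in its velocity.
4.504 km/s

Using the Heisenberg uncertainty principle and Δp = mΔv:
ΔxΔp ≥ ℏ/2
Δx(mΔv) ≥ ℏ/2

The minimum uncertainty in velocity is:
Δv_min = ℏ/(2mΔx)
Δv_min = (1.055e-34 J·s) / (2 × 1.673e-27 kg × 7.000e-12 m)
Δv_min = 4.504e+03 m/s = 4.504 km/s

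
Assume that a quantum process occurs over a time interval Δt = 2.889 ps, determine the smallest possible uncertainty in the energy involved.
113.917 μeV

Using the energy-time uncertainty principle:
ΔEΔt ≥ ℏ/2

The minimum uncertainty in energy is:
ΔE_min = ℏ/(2Δt)
ΔE_min = (1.055e-34 J·s) / (2 × 2.889e-12 s)
ΔE_min = 1.825e-23 J = 113.917 μeV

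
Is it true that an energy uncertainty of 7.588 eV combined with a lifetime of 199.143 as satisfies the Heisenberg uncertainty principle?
Yes, it satisfies the uncertainty relation.

Calculate the product ΔEΔt:
ΔE = 7.588 eV = 1.216e-18 J
ΔEΔt = (1.216e-18 J) × (1.991e-16 s)
ΔEΔt = 2.421e-34 J·s

Compare to the minimum allowed value ℏ/2:
ℏ/2 = 5.273e-35 J·s

Since ΔEΔt = 2.421e-34 J·s ≥ 5.273e-35 J·s = ℏ/2,
this satisfies the uncertainty relation.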